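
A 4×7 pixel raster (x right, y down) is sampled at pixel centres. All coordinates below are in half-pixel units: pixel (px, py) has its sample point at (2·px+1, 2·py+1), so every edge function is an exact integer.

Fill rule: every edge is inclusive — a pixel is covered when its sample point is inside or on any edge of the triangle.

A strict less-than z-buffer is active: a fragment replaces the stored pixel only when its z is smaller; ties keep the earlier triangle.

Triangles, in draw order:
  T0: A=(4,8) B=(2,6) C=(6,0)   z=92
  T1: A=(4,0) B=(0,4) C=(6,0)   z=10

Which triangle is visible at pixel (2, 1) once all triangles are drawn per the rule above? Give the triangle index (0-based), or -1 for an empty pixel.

T0:
  2·area = 20
  edge (4, 8)→(2, 6): d=(-2,-2) inclusive
  edge (2, 6)→(6, 0): d=(4,-6) inclusive
  edge (6, 0)→(4, 8): d=(-2,8) inclusive
    (2,1)@(5, 3): e=[12,6,2] → █
    (3,1)@(7, 3): e=[16,18,-14] → ·
    (0,2)@(1, 5): e=[0,-10,30] → ·  [on edge]
    (1,2)@(3, 5): e=[4,2,14] → █
    (2,2)@(5, 5): e=[8,14,-2] → ·
    (1,3)@(3, 7): e=[0,10,10] → █  [on edge]
    (2,3)@(5, 7): e=[4,22,-6] → ·
    (1,4)@(3, 9): e=[-4,18,6] → ·
    (2,4)@(5, 9): e=[0,30,-10] → ·  [on edge]
    (3,5)@(7, 11): e=[0,50,-30] → ·  [on edge]
  covered (3 px):
    · · · ·
    · · █ ·
    · █ · ·
    · █ · ·
    · · · ·
    · · · ·
    · · · ·
T1:
  2·area = 8  (B↔C swapped to make it positive)
  edge (4, 0)→(6, 0): d=(2,0) inclusive
  edge (6, 0)→(0, 4): d=(-6,4) inclusive
  edge (0, 4)→(4, 0): d=(4,-4) inclusive
    (1,0)@(3, 1): e=[2,6,0] → █  [on edge]
    (2,0)@(5, 1): e=[2,-2,8] → ·
    (0,1)@(1, 3): e=[6,2,0] → █  [on edge]
    (1,1)@(3, 3): e=[6,-6,8] → ·
    (0,2)@(1, 5): e=[10,-10,8] → ·
  covered (2 px):
    · █ · ·
    █ · · ·
    · · · ·
    · · · ·
    · · · ·
    · · · ·
    · · · ·

Z-buffer (winner per pixel, '.' = empty):
  . 1 . .
  1 . 0 .
  . 0 . .
  . 0 . .
  . . . .
  . . . .
  . . . .

Answer: 0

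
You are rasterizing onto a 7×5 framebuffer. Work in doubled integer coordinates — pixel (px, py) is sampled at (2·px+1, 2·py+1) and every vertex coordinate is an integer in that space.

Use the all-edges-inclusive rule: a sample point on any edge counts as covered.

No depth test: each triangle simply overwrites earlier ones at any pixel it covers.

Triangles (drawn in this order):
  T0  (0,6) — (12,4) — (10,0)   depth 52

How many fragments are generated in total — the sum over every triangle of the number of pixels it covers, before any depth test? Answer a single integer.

T0:
  2·area = 52  (B↔C swapped to make it positive)
  edge (0, 6)→(10, 0): d=(10,-6) inclusive
  edge (10, 0)→(12, 4): d=(2,4) inclusive
  edge (12, 4)→(0, 6): d=(-12,2) inclusive
    (4,0)@(9, 1): e=[4,6,42] → █
    (5,0)@(11, 1): e=[16,-2,38] → ·
    (2,1)@(5, 3): e=[0,26,26] → █  [on edge]
    (3,1)@(7, 3): e=[12,18,22] → █
    (5,1)@(11, 3): e=[36,2,14] → █
    (6,1)@(13, 3): e=[48,-6,10] → ·
    (1,2)@(3, 5): e=[8,38,6] → █
    (3,2)@(7, 5): e=[32,22,-2] → ·
    (4,2)@(9, 5): e=[44,14,-6] → ·
    (5,2)@(11, 5): e=[56,6,-10] → ·
    (1,3)@(3, 7): e=[28,42,-18] → ·
    (2,3)@(5, 7): e=[40,34,-22] → ·
  covered (7 px):
    · · · · █ · ·
    · · █ █ █ █ ·
    · █ █ · · · ·
    · · · · · · ·
    · · · · · · ·

Result: 7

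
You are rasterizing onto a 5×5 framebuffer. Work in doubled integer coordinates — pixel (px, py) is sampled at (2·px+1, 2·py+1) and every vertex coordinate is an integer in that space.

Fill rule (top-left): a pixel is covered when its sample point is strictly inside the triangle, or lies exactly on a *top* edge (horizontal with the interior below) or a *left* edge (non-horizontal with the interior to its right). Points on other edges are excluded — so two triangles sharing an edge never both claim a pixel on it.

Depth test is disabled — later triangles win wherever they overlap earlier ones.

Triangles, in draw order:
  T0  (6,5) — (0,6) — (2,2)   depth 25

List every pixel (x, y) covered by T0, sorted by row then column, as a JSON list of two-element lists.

T0:
  2·area = 22
  edge (6, 5)→(0, 6): d=(-6,1) right/bottom  bias=-1
  edge (0, 6)→(2, 2): d=(2,-4) top-left  bias=+0
  edge (2, 2)→(6, 5): d=(4,3) right/bottom  bias=-1
    (1,1)@(3, 3): e=[15,6,1] → #
    (2,1)@(5, 3): e=[13,14,-5] → ·
    (0,2)@(1, 5): e=[5,2,15] → #
    (2,2)@(5, 5): e=[1,18,3] → #
    (3,2)@(7, 5): e=[-1,26,-3] → ·
    (0,3)@(1, 7): e=[-7,6,23] → ·
    (1,3)@(3, 7): e=[-9,14,17] → ·
    (2,3)@(5, 7): e=[-11,22,11] → ·
  covered (4 px):
    · · · · ·
    · # · · ·
    # # # · ·
    · · · · ·
    · · · · ·

Final: [[1,1],[0,2],[1,2],[2,2]]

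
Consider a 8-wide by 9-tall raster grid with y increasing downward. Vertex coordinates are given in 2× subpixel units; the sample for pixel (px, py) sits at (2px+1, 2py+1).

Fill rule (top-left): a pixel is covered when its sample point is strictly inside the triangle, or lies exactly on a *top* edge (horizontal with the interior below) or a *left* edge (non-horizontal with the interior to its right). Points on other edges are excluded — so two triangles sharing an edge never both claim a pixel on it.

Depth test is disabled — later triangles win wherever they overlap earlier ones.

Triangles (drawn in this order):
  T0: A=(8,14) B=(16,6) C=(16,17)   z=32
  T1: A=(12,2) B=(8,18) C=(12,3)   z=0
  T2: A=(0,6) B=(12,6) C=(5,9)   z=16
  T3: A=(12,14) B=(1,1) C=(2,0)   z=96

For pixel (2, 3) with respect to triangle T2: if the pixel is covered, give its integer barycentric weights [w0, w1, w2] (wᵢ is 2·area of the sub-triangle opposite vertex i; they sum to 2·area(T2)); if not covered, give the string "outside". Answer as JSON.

T0:
  2·area = 88
  edge (8, 14)→(16, 6): d=(8,-8) top-left  bias=+0
  edge (16, 6)→(16, 17): d=(0,11) right/bottom  bias=-1
  edge (16, 17)→(8, 14): d=(-8,-3) top-left  bias=+0
    (7,3)@(15, 7): e=[0,11,77] → X  [on edge]
    (6,4)@(13, 9): e=[0,33,55] → X  [on edge]
    (5,5)@(11, 11): e=[0,55,33] → X  [on edge]
    (4,6)@(9, 13): e=[0,77,11] → X  [on edge]
    (3,7)@(7, 15): e=[0,99,-11] → .  [on edge]
    (4,7)@(9, 15): e=[16,77,-5] → .
    (5,7)@(11, 15): e=[32,55,1] → X
    (2,8)@(5, 17): e=[0,121,-33] → .  [on edge]
    (5,8)@(11, 17): e=[48,55,-15] → .
    (6,8)@(13, 17): e=[64,33,-9] → .
    (7,8)@(15, 17): e=[80,11,-3] → .
  covered (13 px):
    . . . . . . . .
    . . . . . . . .
    . . . . . . . .
    . . . . . . . X
    . . . . . . X X
    . . . . . X X X
    . . . . X X X X
    . . . . . X X X
    . . . . . . . .
T1:
  2·area = 4  (B↔C swapped to make it positive)
  edge (12, 2)→(12, 3): d=(0,1) right/bottom  bias=-1
  edge (12, 3)→(8, 18): d=(-4,15) right/bottom  bias=-1
  edge (8, 18)→(12, 2): d=(4,-16) top-left  bias=+0
  covered (0 px):
    . . . . . . . .
    . . . . . . . .
    . . . . . . . .
    . . . . . . . .
    . . . . . . . .
    . . . . . . . .
    . . . . . . . .
    . . . . . . . .
    . . . . . . . .
T2:
  2·area = 36
  edge (0, 6)→(12, 6): d=(12,0) top-left  bias=+0
  edge (12, 6)→(5, 9): d=(-7,3) right/bottom  bias=-1
  edge (5, 9)→(0, 6): d=(-5,-3) top-left  bias=+0
    (1,3)@(3, 7): e=[12,20,4] → X
    (2,3)@(5, 7): e=[12,14,10] → X
    (3,3)@(7, 7): e=[12,8,16] → X
    (4,3)@(9, 7): e=[12,2,22] → X
    (5,3)@(11, 7): e=[12,-4,28] → .
    (1,4)@(3, 9): e=[36,6,-6] → .
    (2,4)@(5, 9): e=[36,0,0] → .  [on edge]
    (3,4)@(7, 9): e=[36,-6,6] → .
    (4,4)@(9, 9): e=[36,-12,12] → .
    (7,7)@(15, 15): e=[108,-72,0] → .  [on edge]
  covered (4 px):
    . . . . . . . .
    . . . . . . . .
    . . . . . . . .
    . X X X X . . .
    . . . . . . . .
    . . . . . . . .
    . . . . . . . .
    . . . . . . . .
    . . . . . . . .
T3:
  2·area = 24
  edge (12, 14)→(1, 1): d=(-11,-13) top-left  bias=+0
  edge (1, 1)→(2, 0): d=(1,-1) top-left  bias=+0
  edge (2, 0)→(12, 14): d=(10,14) right/bottom  bias=-1
    (0,0)@(1, 1): e=[0,0,24] → X  [on edge]
    (1,0)@(3, 1): e=[26,2,-4] → .
    (0,1)@(1, 3): e=[-22,2,44] → .
    (1,1)@(3, 3): e=[4,4,16] → X
    (2,1)@(5, 3): e=[30,6,-12] → .
    (1,2)@(3, 5): e=[-18,6,36] → .
    (2,2)@(5, 5): e=[8,8,8] → X
    (3,2)@(7, 5): e=[34,10,-20] → .
    (2,3)@(5, 7): e=[-14,10,28] → .
    (3,3)@(7, 7): e=[12,12,0] → .  [on edge]
  covered (3 px):
    X . . . . . . .
    . X . . . . . .
    . . X . . . . .
    . . . . . . . .
    . . . . . . . .
    . . . . . . . .
    . . . . . . . .
    . . . . . . . .
    . . . . . . . .

Answer: [14,10,12]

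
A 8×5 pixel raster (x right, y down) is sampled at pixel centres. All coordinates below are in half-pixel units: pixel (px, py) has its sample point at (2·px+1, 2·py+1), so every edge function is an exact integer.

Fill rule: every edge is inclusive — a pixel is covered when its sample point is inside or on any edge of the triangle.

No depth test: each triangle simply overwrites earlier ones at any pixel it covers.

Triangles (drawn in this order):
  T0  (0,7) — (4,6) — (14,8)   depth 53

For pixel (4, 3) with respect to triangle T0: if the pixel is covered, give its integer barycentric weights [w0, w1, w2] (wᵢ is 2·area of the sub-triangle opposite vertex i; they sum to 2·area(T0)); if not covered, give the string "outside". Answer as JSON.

T0:
  2·area = 18
  edge (0, 7)→(4, 6): d=(4,-1) inclusive
  edge (4, 6)→(14, 8): d=(10,2) inclusive
  edge (14, 8)→(0, 7): d=(-14,-1) inclusive
    (0,3)@(1, 7): e=[1,16,1] → █
    (1,3)@(3, 7): e=[3,12,3] → █
    (2,3)@(5, 7): e=[5,8,5] → █
    (3,3)@(7, 7): e=[7,4,7] → █
    (4,3)@(9, 7): e=[9,0,9] → █  [on edge]
    (5,3)@(11, 7): e=[11,-4,11] → ·
    (0,4)@(1, 9): e=[9,36,-27] → ·
    (1,4)@(3, 9): e=[11,32,-25] → ·
    (2,4)@(5, 9): e=[13,28,-23] → ·
    (3,4)@(7, 9): e=[15,24,-21] → ·
    (4,4)@(9, 9): e=[17,20,-19] → ·
  covered (5 px):
    · · · · · · · ·
    · · · · · · · ·
    · · · · · · · ·
    █ █ █ █ █ · · ·
    · · · · · · · ·

Final: [0,9,9]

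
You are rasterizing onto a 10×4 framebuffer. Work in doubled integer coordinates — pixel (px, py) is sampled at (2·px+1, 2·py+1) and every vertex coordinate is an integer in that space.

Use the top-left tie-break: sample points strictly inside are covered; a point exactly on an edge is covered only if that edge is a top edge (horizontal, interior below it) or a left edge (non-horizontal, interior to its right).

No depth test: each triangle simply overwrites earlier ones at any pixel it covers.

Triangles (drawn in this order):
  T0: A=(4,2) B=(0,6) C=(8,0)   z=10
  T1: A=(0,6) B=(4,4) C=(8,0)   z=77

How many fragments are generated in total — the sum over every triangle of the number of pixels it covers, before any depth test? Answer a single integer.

T0:
  2·area = 8  (B↔C swapped to make it positive)
  edge (4, 2)→(8, 0): d=(4,-2) top-left  bias=+0
  edge (8, 0)→(0, 6): d=(-8,6) right/bottom  bias=-1
  edge (0, 6)→(4, 2): d=(4,-4) top-left  bias=+0
    (2,0)@(5, 1): e=[-2,10,0] → ·  [on edge]
    (1,1)@(3, 3): e=[2,6,0] → #  [on edge]
    (2,1)@(5, 3): e=[6,-6,8] → ·
    (0,2)@(1, 5): e=[6,2,0] → #  [on edge]
    (1,2)@(3, 5): e=[10,-10,8] → ·
    (0,3)@(1, 7): e=[14,-14,8] → ·
  covered (2 px):
    · · · · · · · · · ·
    · # · · · · · · · ·
    # · · · · · · · · ·
    · · · · · · · · · ·
T1:
  2·area = 8  (B↔C swapped to make it positive)
  edge (0, 6)→(8, 0): d=(8,-6) top-left  bias=+0
  edge (8, 0)→(4, 4): d=(-4,4) right/bottom  bias=-1
  edge (4, 4)→(0, 6): d=(-4,2) right/bottom  bias=-1
    (3,0)@(7, 1): e=[2,0,6] → ·  [on edge]
    (2,1)@(5, 3): e=[6,0,2] → ·  [on edge]
    (1,2)@(3, 5): e=[10,0,-2] → ·  [on edge]
    (0,3)@(1, 7): e=[14,0,-6] → ·  [on edge]
  covered (0 px):
    · · · · · · · · · ·
    · · · · · · · · · ·
    · · · · · · · · · ·
    · · · · · · · · · ·

Result: 2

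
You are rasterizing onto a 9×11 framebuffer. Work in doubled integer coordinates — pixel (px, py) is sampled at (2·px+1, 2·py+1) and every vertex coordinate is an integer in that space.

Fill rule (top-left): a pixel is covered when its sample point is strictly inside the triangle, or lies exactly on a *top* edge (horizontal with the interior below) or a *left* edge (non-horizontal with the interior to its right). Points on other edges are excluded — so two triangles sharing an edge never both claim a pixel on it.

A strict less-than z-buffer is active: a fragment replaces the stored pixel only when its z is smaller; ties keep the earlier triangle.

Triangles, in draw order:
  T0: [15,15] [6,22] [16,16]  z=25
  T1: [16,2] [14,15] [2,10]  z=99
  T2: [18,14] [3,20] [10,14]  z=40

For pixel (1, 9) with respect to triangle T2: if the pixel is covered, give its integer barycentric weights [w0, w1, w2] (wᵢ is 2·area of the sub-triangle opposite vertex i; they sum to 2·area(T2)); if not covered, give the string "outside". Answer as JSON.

T0:
  2·area = 16  (B↔C swapped to make it positive)
  edge (15, 15)→(16, 16): d=(1,1) right/bottom  bias=-1
  edge (16, 16)→(6, 22): d=(-10,6) right/bottom  bias=-1
  edge (6, 22)→(15, 15): d=(9,-7) top-left  bias=+0
    (0,0)@(1, 1): e=[0,240,-224] → .  [on edge]
    (1,1)@(3, 3): e=[0,208,-192] → .  [on edge]
    (2,2)@(5, 5): e=[0,176,-160] → .  [on edge]
    (3,3)@(7, 7): e=[0,144,-128] → .  [on edge]
    (4,4)@(9, 9): e=[0,112,-96] → .  [on edge]
    (5,5)@(11, 11): e=[0,80,-64] → .  [on edge]
    (6,6)@(13, 13): e=[0,48,-32] → .  [on edge]
    (7,7)@(15, 15): e=[0,16,0] → .  [on edge]
    (6,8)@(13, 17): e=[4,8,4] → X
    (7,8)@(15, 17): e=[2,-4,18] → .
    (8,8)@(17, 17): e=[0,-16,32] → .  [on edge]
    (5,9)@(11, 19): e=[8,0,8] → .  [on edge]
  covered (1 px):
    . . . . . . . . .
    . . . . . . . . .
    . . . . . . . . .
    . . . . . . . . .
    . . . . . . . . .
    . . . . . . . . .
    . . . . . . . . .
    . . . . . . . . .
    . . . . . . X . .
    . . . . . . . . .
    . . . . . . . . .
T1:
  2·area = 166
  edge (16, 2)→(14, 15): d=(-2,13) right/bottom  bias=-1
  edge (14, 15)→(2, 10): d=(-12,-5) top-left  bias=+0
  edge (2, 10)→(16, 2): d=(14,-8) top-left  bias=+0
    (7,1)@(15, 3): e=[11,149,6] → X
    (8,1)@(17, 3): e=[-15,159,22] → .
    (5,2)@(11, 5): e=[59,105,2] → X
    (6,2)@(13, 5): e=[33,115,18] → X
    (8,2)@(17, 5): e=[-19,135,50] → .
    (4,3)@(9, 7): e=[81,71,14] → X
    (8,3)@(17, 7): e=[-23,111,78] → .
    (2,4)@(5, 9): e=[129,27,10] → X
    (3,4)@(7, 9): e=[103,37,26] → X
    (7,4)@(15, 9): e=[-1,77,90] → .
    (2,5)@(5, 11): e=[125,3,38] → X
    (7,5)@(15, 11): e=[-5,53,118] → .
  covered (20 px):
    . . . . . . . . .
    . . . . . . . X .
    . . . . . X X X .
    . . . . X X X X .
    . . X X X X X . .
    . . X X X X X . .
    . . . . . X X . .
    . . . . . . . . .
    . . . . . . . . .
    . . . . . . . . .
    . . . . . . . . .
T2:
  2·area = 48
  edge (18, 14)→(3, 20): d=(-15,6) right/bottom  bias=-1
  edge (3, 20)→(10, 14): d=(7,-6) top-left  bias=+0
  edge (10, 14)→(18, 14): d=(8,0) top-left  bias=+0
    (4,7)@(9, 15): e=[39,1,8] → X
    (5,7)@(11, 15): e=[27,13,8] → X
    (6,7)@(13, 15): e=[15,25,8] → X
    (7,7)@(15, 15): e=[3,37,8] → X
    (8,7)@(17, 15): e=[-9,49,8] → .
    (3,8)@(7, 17): e=[21,3,24] → X
    (5,8)@(11, 17): e=[-3,27,24] → .
    (6,8)@(13, 17): e=[-15,39,24] → .
    (7,8)@(15, 17): e=[-27,51,24] → .
    (2,9)@(5, 19): e=[3,5,40] → X
    (3,9)@(7, 19): e=[-9,17,40] → .
    (4,9)@(9, 19): e=[-21,29,40] → .
  covered (7 px):
    . . . . . . . . .
    . . . . . . . . .
    . . . . . . . . .
    . . . . . . . . .
    . . . . . . . . .
    . . . . . . . . .
    . . . . . . . . .
    . . . . X X X X .
    . . . X X . . . .
    . . X . . . . . .
    . . . . . . . . .

Answer: "outside"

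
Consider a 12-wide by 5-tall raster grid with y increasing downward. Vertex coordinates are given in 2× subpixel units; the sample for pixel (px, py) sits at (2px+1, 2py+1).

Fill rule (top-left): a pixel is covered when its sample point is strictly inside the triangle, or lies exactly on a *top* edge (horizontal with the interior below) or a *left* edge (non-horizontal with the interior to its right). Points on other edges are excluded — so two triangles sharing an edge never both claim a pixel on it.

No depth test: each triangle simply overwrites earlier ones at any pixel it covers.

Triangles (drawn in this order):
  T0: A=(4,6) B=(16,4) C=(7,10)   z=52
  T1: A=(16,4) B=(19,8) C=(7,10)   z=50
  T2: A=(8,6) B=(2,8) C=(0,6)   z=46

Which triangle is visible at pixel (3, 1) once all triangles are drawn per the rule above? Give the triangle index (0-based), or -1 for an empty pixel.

T0:
  2·area = 54
  edge (4, 6)→(16, 4): d=(12,-2) top-left  bias=+0
  edge (16, 4)→(7, 10): d=(-9,6) right/bottom  bias=-1
  edge (7, 10)→(4, 6): d=(-3,-4) top-left  bias=+0
    (5,2)@(11, 5): e=[2,21,31] → █
    (6,2)@(13, 5): e=[6,9,39] → █
    (7,2)@(15, 5): e=[10,-3,47] → ·
    (2,3)@(5, 7): e=[14,39,1] → █
    (3,3)@(7, 7): e=[18,27,9] → █
    (4,3)@(9, 7): e=[22,15,17] → █
    (6,3)@(13, 7): e=[30,-9,33] → ·
    (2,4)@(5, 9): e=[38,21,-5] → ·
    (3,4)@(7, 9): e=[42,9,3] → █
    (4,4)@(9, 9): e=[46,-3,11] → ·
    (5,4)@(11, 9): e=[50,-15,19] → ·
  covered (7 px):
    · · · · · · · · · · · ·
    · · · · · · · · · · · ·
    · · · · · █ █ · · · · ·
    · · █ █ █ █ · · · · · ·
    · · · █ · · · · · · · ·
T1:
  2·area = 54
  edge (16, 4)→(19, 8): d=(3,4) right/bottom  bias=-1
  edge (19, 8)→(7, 10): d=(-12,2) right/bottom  bias=-1
  edge (7, 10)→(16, 4): d=(9,-6) top-left  bias=+0
    (7,2)@(15, 5): e=[7,44,3] → █
    (8,2)@(17, 5): e=[-1,40,15] → ·
    (6,3)@(13, 7): e=[21,24,9] → █
    (8,3)@(17, 7): e=[5,16,33] → █
    (9,3)@(19, 7): e=[-3,12,45] → ·
    (4,4)@(9, 9): e=[43,8,3] → █
    (5,4)@(11, 9): e=[35,4,15] → █
    (6,4)@(13, 9): e=[27,0,27] → ·  [on edge]
    (7,4)@(15, 9): e=[19,-4,39] → ·
    (8,4)@(17, 9): e=[11,-8,51] → ·
  covered (6 px):
    · · · · · · · · · · · ·
    · · · · · · · · · · · ·
    · · · · · · · █ · · · ·
    · · · · · · █ █ █ · · ·
    · · · · █ █ · · · · · ·
T2:
  2·area = 16
  edge (8, 6)→(2, 8): d=(-6,2) right/bottom  bias=-1
  edge (2, 8)→(0, 6): d=(-2,-2) top-left  bias=+0
  edge (0, 6)→(8, 6): d=(8,0) top-left  bias=+0
    (11,0)@(23, 1): e=[0,56,-40] → ·  [on edge]
    (8,1)@(17, 3): e=[0,40,-24] → ·  [on edge]
    (5,2)@(11, 5): e=[0,24,-8] → ·  [on edge]
    (0,3)@(1, 7): e=[8,0,8] → █  [on edge]
    (1,3)@(3, 7): e=[4,4,8] → █
    (2,3)@(5, 7): e=[0,8,8] → ·  [on edge]
    (0,4)@(1, 9): e=[-4,-4,24] → ·
    (1,4)@(3, 9): e=[-8,0,24] → ·  [on edge]
  covered (2 px):
    · · · · · · · · · · · ·
    · · · · · · · · · · · ·
    · · · · · · · · · · · ·
    █ █ · · · · · · · · · ·
    · · · · · · · · · · · ·

Z-buffer (winner per pixel, '.' = empty):
  . . . . . . . . . . . .
  . . . . . . . . . . . .
  . . . . . 0 0 1 . . . .
  2 2 0 0 0 0 1 1 1 . . .
  . . . 0 1 1 . . . . . .

Result: -1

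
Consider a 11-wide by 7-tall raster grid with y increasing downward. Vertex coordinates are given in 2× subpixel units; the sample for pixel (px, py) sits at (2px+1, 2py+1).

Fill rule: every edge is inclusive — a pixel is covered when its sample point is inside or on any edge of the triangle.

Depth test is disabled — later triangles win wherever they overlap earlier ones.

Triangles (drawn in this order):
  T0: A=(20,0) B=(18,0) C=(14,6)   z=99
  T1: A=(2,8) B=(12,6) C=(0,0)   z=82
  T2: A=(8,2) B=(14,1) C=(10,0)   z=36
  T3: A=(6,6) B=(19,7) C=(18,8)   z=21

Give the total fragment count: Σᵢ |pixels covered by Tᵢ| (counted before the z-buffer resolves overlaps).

T0:
  2·area = 12  (B↔C swapped to make it positive)
  edge (20, 0)→(14, 6): d=(-6,6) inclusive
  edge (14, 6)→(18, 0): d=(4,-6) inclusive
  edge (18, 0)→(20, 0): d=(2,0) inclusive
    (9,0)@(19, 1): e=[0,10,2] → X  [on edge]
    (10,0)@(21, 1): e=[-12,22,2] → .
    (8,1)@(17, 3): e=[0,6,6] → X  [on edge]
    (9,1)@(19, 3): e=[-12,18,6] → .
    (7,2)@(15, 5): e=[0,2,10] → X  [on edge]
    (8,2)@(17, 5): e=[-12,14,10] → .
    (6,3)@(13, 7): e=[0,-2,14] → .  [on edge]
    (7,3)@(15, 7): e=[-12,10,14] → .
    (5,4)@(11, 9): e=[0,-6,18] → .  [on edge]
    (4,5)@(9, 11): e=[0,-10,22] → .  [on edge]
    (3,6)@(7, 13): e=[0,-14,26] → .  [on edge]
  covered (3 px):
    . . . . . . . . . X .
    . . . . . . . . X . .
    . . . . . . . X . . .
    . . . . . . . . . . .
    . . . . . . . . . . .
    . . . . . . . . . . .
    . . . . . . . . . . .
T1:
  2·area = 84  (B↔C swapped to make it positive)
  edge (2, 8)→(0, 0): d=(-2,-8) inclusive
  edge (0, 0)→(12, 6): d=(12,6) inclusive
  edge (12, 6)→(2, 8): d=(-10,2) inclusive
    (0,0)@(1, 1): e=[6,6,72] → X
    (1,0)@(3, 1): e=[22,-6,68] → .
    (0,1)@(1, 3): e=[2,30,52] → X
    (1,1)@(3, 3): e=[18,18,48] → X
    (2,1)@(5, 3): e=[34,6,44] → X
    (3,1)@(7, 3): e=[50,-6,40] → .
    (0,2)@(1, 5): e=[-2,54,32] → .
    (1,2)@(3, 5): e=[14,42,28] → X
    (3,2)@(7, 5): e=[46,18,20] → X
    (4,2)@(9, 5): e=[62,6,16] → X
    (5,2)@(11, 5): e=[78,-6,12] → .
    (8,2)@(17, 5): e=[126,-42,0] → .  [on edge]
    (3,3)@(7, 7): e=[42,42,0] → X  [on edge]
  covered (11 px):
    X . . . . . . . . . .
    X X X . . . . . . . .
    . X X X X . . . . . .
    . X X X . . . . . . .
    . . . . . . . . . . .
    . . . . . . . . . . .
    . . . . . . . . . . .
T2:
  2·area = 10  (B↔C swapped to make it positive)
  edge (8, 2)→(10, 0): d=(2,-2) inclusive
  edge (10, 0)→(14, 1): d=(4,1) inclusive
  edge (14, 1)→(8, 2): d=(-6,1) inclusive
    (4,0)@(9, 1): e=[0,5,5] → X  [on edge]
    (5,0)@(11, 1): e=[4,3,3] → X
    (6,0)@(13, 1): e=[8,1,1] → X
    (7,0)@(15, 1): e=[12,-1,-1] → .
    (3,1)@(7, 3): e=[0,15,-5] → .  [on edge]
    (4,1)@(9, 3): e=[4,13,-7] → .
    (5,1)@(11, 3): e=[8,11,-9] → .
    (6,1)@(13, 3): e=[12,9,-11] → .
    (2,2)@(5, 5): e=[0,25,-15] → .  [on edge]
    (1,3)@(3, 7): e=[0,35,-25] → .  [on edge]
    (0,4)@(1, 9): e=[0,45,-35] → .  [on edge]
  covered (3 px):
    . . . . X X X . . . .
    . . . . . . . . . . .
    . . . . . . . . . . .
    . . . . . . . . . . .
    . . . . . . . . . . .
    . . . . . . . . . . .
    . . . . . . . . . . .
T3:
  2·area = 14
  edge (6, 6)→(19, 7): d=(13,1) inclusive
  edge (19, 7)→(18, 8): d=(-1,1) inclusive
  edge (18, 8)→(6, 6): d=(-12,-2) inclusive
    (10,2)@(21, 5): e=[-28,0,42] → .  [on edge]
    (6,3)@(13, 7): e=[6,6,2] → X
    (7,3)@(15, 7): e=[4,4,6] → X
    (8,3)@(17, 7): e=[2,2,10] → X
    (9,3)@(19, 7): e=[0,0,14] → X  [on edge]
    (10,3)@(21, 7): e=[-2,-2,18] → .
    (6,4)@(13, 9): e=[32,4,-22] → .
    (7,4)@(15, 9): e=[30,2,-18] → .
    (8,4)@(17, 9): e=[28,0,-14] → .  [on edge]
    (9,4)@(19, 9): e=[26,-2,-10] → .
    (7,5)@(15, 11): e=[56,0,-42] → .  [on edge]
    (6,6)@(13, 13): e=[84,0,-70] → .  [on edge]
  covered (4 px):
    . . . . . . . . . . .
    . . . . . . . . . . .
    . . . . . . . . . . .
    . . . . . . X X X X .
    . . . . . . . . . . .
    . . . . . . . . . . .
    . . . . . . . . . . .

Final: 21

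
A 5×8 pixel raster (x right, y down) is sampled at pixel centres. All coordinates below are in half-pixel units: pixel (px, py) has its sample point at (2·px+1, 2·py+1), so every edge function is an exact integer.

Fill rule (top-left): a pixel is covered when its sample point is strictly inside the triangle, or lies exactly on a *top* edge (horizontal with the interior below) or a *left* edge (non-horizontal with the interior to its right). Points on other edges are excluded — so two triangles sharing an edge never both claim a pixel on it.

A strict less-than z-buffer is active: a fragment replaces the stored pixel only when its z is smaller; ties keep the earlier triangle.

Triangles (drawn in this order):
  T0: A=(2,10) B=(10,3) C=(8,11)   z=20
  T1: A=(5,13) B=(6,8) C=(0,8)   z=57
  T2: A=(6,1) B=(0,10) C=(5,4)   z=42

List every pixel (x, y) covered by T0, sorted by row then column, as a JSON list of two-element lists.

T0:
  2·area = 50
  edge (2, 10)→(10, 3): d=(8,-7) top-left  bias=+0
  edge (10, 3)→(8, 11): d=(-2,8) right/bottom  bias=-1
  edge (8, 11)→(2, 10): d=(-6,-1) top-left  bias=+0
    (4,2)@(9, 5): e=[9,4,37] → #
    (3,3)@(7, 7): e=[11,16,23] → #
    (4,3)@(9, 7): e=[25,0,25] → ·  [on edge]
    (2,4)@(5, 9): e=[13,28,9] → #
    (4,4)@(9, 9): e=[41,-4,13] → ·
    (2,5)@(5, 11): e=[29,24,-3] → ·
    (3,5)@(7, 11): e=[43,8,-1] → ·
    (3,7)@(7, 15): e=[75,0,-25] → ·  [on edge]
  covered (4 px):
    · · · · ·
    · · · · ·
    · · · · #
    · · · # ·
    · · # # ·
    · · · · ·
    · · · · ·
    · · · · ·
T1:
  2·area = 30  (B↔C swapped to make it positive)
  edge (5, 13)→(0, 8): d=(-5,-5) top-left  bias=+0
  edge (0, 8)→(6, 8): d=(6,0) top-left  bias=+0
  edge (6, 8)→(5, 13): d=(-1,5) right/bottom  bias=-1
    (3,1)@(7, 3): e=[60,-30,0] → ·  [on edge]
    (0,4)@(1, 9): e=[0,6,24] → #  [on edge]
    (1,4)@(3, 9): e=[10,6,14] → #
    (2,4)@(5, 9): e=[20,6,4] → #
    (3,4)@(7, 9): e=[30,6,-6] → ·
    (0,5)@(1, 11): e=[-10,18,22] → ·
    (1,5)@(3, 11): e=[0,18,12] → #  [on edge]
    (3,5)@(7, 11): e=[20,18,-8] → ·
    (1,6)@(3, 13): e=[-10,30,10] → ·
    (2,6)@(5, 13): e=[0,30,0] → ·  [on edge]
    (3,7)@(7, 15): e=[0,42,-12] → ·  [on edge]
  covered (5 px):
    · · · · ·
    · · · · ·
    · · · · ·
    · · · · ·
    # # # · ·
    · # # · ·
    · · · · ·
    · · · · ·
T2:
  2·area = 9  (B↔C swapped to make it positive)
  edge (6, 1)→(5, 4): d=(-1,3) right/bottom  bias=-1
  edge (5, 4)→(0, 10): d=(-5,6) right/bottom  bias=-1
  edge (0, 10)→(6, 1): d=(6,-9) top-left  bias=+0
    (2,1)@(5, 3): e=[1,5,3] → #
    (3,1)@(7, 3): e=[-5,-7,21] → ·
    (2,2)@(5, 5): e=[-1,-5,15] → ·
  covered (1 px):
    · · · · ·
    · · # · ·
    · · · · ·
    · · · · ·
    · · · · ·
    · · · · ·
    · · · · ·
    · · · · ·

Result: [[4,2],[3,3],[2,4],[3,4]]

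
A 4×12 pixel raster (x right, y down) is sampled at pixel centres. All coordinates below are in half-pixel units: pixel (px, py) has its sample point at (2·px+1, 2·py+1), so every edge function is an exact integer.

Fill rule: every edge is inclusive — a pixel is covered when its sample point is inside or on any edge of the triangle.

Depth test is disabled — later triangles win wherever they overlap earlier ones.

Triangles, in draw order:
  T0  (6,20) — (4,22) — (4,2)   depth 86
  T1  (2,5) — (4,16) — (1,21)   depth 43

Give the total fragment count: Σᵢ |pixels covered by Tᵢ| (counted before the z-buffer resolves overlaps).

T0:
  2·area = 40
  edge (6, 20)→(4, 22): d=(-2,2) inclusive
  edge (4, 22)→(4, 2): d=(0,-20) inclusive
  edge (4, 2)→(6, 20): d=(2,18) inclusive
    (2,5)@(5, 11): e=[20,20,0] → █  [on edge]
    (3,5)@(7, 11): e=[16,60,-36] → ·
    (2,6)@(5, 13): e=[16,20,4] → █
    (3,6)@(7, 13): e=[12,60,-32] → ·
    (2,7)@(5, 15): e=[12,20,8] → █
    (3,7)@(7, 15): e=[8,60,-28] → ·
    (2,8)@(5, 17): e=[8,20,12] → █
    (3,8)@(7, 17): e=[4,60,-24] → ·
    (2,9)@(5, 19): e=[4,20,16] → █
    (3,9)@(7, 19): e=[0,60,-20] → ·  [on edge]
    (2,10)@(5, 21): e=[0,20,20] → █  [on edge]
    (3,10)@(7, 21): e=[-4,60,-16] → ·
    (1,11)@(3, 23): e=[0,-20,60] → ·  [on edge]
  covered (6 px):
    · · · ·
    · · · ·
    · · · ·
    · · · ·
    · · · ·
    · · █ ·
    · · █ ·
    · · █ ·
    · · █ ·
    · · █ ·
    · · █ ·
    · · · ·
T1:
  2·area = 43
  edge (2, 5)→(4, 16): d=(2,11) inclusive
  edge (4, 16)→(1, 21): d=(-3,5) inclusive
  edge (1, 21)→(2, 5): d=(1,-16) inclusive
    (1,5)@(3, 11): e=[1,20,22] → █
    (2,5)@(5, 11): e=[-21,10,54] → ·
    (3,5)@(7, 11): e=[-43,0,86] → ·  [on edge]
    (1,6)@(3, 13): e=[5,14,24] → █
    (2,6)@(5, 13): e=[-17,4,56] → ·
    (1,7)@(3, 15): e=[9,8,26] → █
    (2,7)@(5, 15): e=[-13,-2,58] → ·
    (1,8)@(3, 17): e=[13,2,28] → █
    (2,8)@(5, 17): e=[-9,-8,60] → ·
    (1,9)@(3, 19): e=[17,-4,30] → ·
    (0,10)@(1, 21): e=[43,0,0] → █  [on edge]
    (1,10)@(3, 21): e=[21,-10,32] → ·
  covered (5 px):
    · · · ·
    · · · ·
    · · · ·
    · · · ·
    · · · ·
    · █ · ·
    · █ · ·
    · █ · ·
    · █ · ·
    · · · ·
    █ · · ·
    · · · ·

Result: 11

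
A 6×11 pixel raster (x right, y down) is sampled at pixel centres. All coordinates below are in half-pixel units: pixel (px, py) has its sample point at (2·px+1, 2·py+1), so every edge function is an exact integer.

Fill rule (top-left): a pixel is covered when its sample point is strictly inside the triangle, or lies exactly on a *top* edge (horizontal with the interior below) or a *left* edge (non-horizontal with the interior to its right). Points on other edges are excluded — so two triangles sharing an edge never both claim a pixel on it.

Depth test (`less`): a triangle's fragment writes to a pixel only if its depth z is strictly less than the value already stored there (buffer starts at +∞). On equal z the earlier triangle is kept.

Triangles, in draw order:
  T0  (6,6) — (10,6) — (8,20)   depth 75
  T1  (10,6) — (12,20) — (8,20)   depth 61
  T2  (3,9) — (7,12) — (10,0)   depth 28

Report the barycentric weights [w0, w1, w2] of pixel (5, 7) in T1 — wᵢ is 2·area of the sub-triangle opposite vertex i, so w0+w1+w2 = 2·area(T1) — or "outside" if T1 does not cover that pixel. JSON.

T0:
  2·area = 56
  edge (6, 6)→(10, 6): d=(4,0) top-left  bias=+0
  edge (10, 6)→(8, 20): d=(-2,14) right/bottom  bias=-1
  edge (8, 20)→(6, 6): d=(-2,-14) top-left  bias=+0
    (3,3)@(7, 7): e=[4,40,12] → █
    (4,3)@(9, 7): e=[4,12,40] → █
    (5,3)@(11, 7): e=[4,-16,68] → ·
    (3,4)@(7, 9): e=[12,36,8] → █
    (5,4)@(11, 9): e=[12,-20,64] → ·
    (3,5)@(7, 11): e=[20,32,4] → █
    (5,5)@(11, 11): e=[20,-24,60] → ·
    (3,6)@(7, 13): e=[28,28,0] → █  [on edge]
    (4,6)@(9, 13): e=[28,0,28] → ·  [on edge]
    (3,7)@(7, 15): e=[36,24,-4] → ·
  covered (7 px):
    · · · · · ·
    · · · · · ·
    · · · · · ·
    · · · █ █ ·
    · · · █ █ ·
    · · · █ █ ·
    · · · █ · ·
    · · · · · ·
    · · · · · ·
    · · · · · ·
    · · · · · ·
T1:
  2·area = 56
  edge (10, 6)→(12, 20): d=(2,14) right/bottom  bias=-1
  edge (12, 20)→(8, 20): d=(-4,0) right/bottom  bias=-1
  edge (8, 20)→(10, 6): d=(2,-14) top-left  bias=+0
    (4,6)@(9, 13): e=[28,28,0] → █  [on edge]
    (5,6)@(11, 13): e=[0,28,28] → ·  [on edge]
    (4,7)@(9, 15): e=[32,20,4] → █
    (5,7)@(11, 15): e=[4,20,32] → █
    (4,8)@(9, 17): e=[36,12,8] → █
    (4,9)@(9, 19): e=[40,4,12] → █
    (4,10)@(9, 21): e=[44,-4,16] → ·
    (5,10)@(11, 21): e=[16,-4,44] → ·
  covered (7 px):
    · · · · · ·
    · · · · · ·
    · · · · · ·
    · · · · · ·
    · · · · · ·
    · · · · · ·
    · · · · █ ·
    · · · · █ █
    · · · · █ █
    · · · · █ █
    · · · · · ·
T2:
  2·area = 57  (B↔C swapped to make it positive)
  edge (3, 9)→(10, 0): d=(7,-9) top-left  bias=+0
  edge (10, 0)→(7, 12): d=(-3,12) right/bottom  bias=-1
  edge (7, 12)→(3, 9): d=(-4,-3) top-left  bias=+0
    (4,1)@(9, 3): e=[12,3,42] → █
    (5,1)@(11, 3): e=[30,-21,48] → ·
    (3,2)@(7, 5): e=[8,21,28] → █
    (4,2)@(9, 5): e=[26,-3,34] → ·
    (2,3)@(5, 7): e=[4,39,14] → █
    (4,3)@(9, 7): e=[40,-9,26] → ·
    (1,4)@(3, 9): e=[0,57,0] → █  [on edge]
    (4,4)@(9, 9): e=[54,-15,18] → ·
    (1,5)@(3, 11): e=[14,51,-8] → ·
    (2,5)@(5, 11): e=[32,27,-2] → ·
    (3,5)@(7, 11): e=[50,3,4] → █
    (4,5)@(9, 11): e=[68,-21,10] → ·
    (5,7)@(11, 15): e=[114,-57,0] → ·  [on edge]
  covered (8 px):
    · · · · · ·
    · · · · █ ·
    · · · █ · ·
    · · █ █ · ·
    · █ █ █ · ·
    · · · █ · ·
    · · · · · ·
    · · · · · ·
    · · · · · ·
    · · · · · ·
    · · · · · ·

Answer: [20,32,4]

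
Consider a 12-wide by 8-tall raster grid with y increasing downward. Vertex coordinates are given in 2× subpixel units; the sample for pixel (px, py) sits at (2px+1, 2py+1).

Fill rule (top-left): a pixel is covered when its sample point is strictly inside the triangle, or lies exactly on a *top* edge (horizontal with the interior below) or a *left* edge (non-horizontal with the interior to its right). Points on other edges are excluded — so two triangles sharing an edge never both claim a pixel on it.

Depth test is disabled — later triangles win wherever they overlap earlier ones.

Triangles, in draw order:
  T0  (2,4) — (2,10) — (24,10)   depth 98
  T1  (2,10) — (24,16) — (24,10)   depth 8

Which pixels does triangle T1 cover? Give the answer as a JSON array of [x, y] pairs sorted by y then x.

T0:
  2·area = 132  (B↔C swapped to make it positive)
  edge (2, 4)→(24, 10): d=(22,6) right/bottom  bias=-1
  edge (24, 10)→(2, 10): d=(-22,0) right/bottom  bias=-1
  edge (2, 10)→(2, 4): d=(0,-6) top-left  bias=+0
    (1,2)@(3, 5): e=[16,110,6] → X
    (2,2)@(5, 5): e=[4,110,18] → X
    (3,2)@(7, 5): e=[-8,110,30] → .
    (1,3)@(3, 7): e=[60,66,6] → X
    (3,3)@(7, 7): e=[36,66,30] → X
    (4,3)@(9, 7): e=[24,66,42] → X
    (5,3)@(11, 7): e=[12,66,54] → X
    (6,3)@(13, 7): e=[0,66,66] → .  [on edge]
    (1,4)@(3, 9): e=[104,22,6] → X
    (6,4)@(13, 9): e=[44,22,66] → X
    (7,4)@(15, 9): e=[32,22,78] → X
    (8,4)@(17, 9): e=[20,22,90] → X
  covered (16 px):
    . . . . . . . . . . . .
    . . . . . . . . . . . .
    . X X . . . . . . . . .
    . X X X X X . . . . . .
    . X X X X X X X X X . .
    . . . . . . . . . . . .
    . . . . . . . . . . . .
    . . . . . . . . . . . .
T1:
  2·area = 132  (B↔C swapped to make it positive)
  edge (2, 10)→(24, 10): d=(22,0) top-left  bias=+0
  edge (24, 10)→(24, 16): d=(0,6) right/bottom  bias=-1
  edge (24, 16)→(2, 10): d=(-22,-6) top-left  bias=+0
    (3,5)@(7, 11): e=[22,102,8] → X
    (4,5)@(9, 11): e=[22,90,20] → X
    (5,5)@(11, 11): e=[22,78,32] → X
    (6,5)@(13, 11): e=[22,66,44] → X
    (7,5)@(15, 11): e=[22,54,56] → X
    (8,5)@(17, 11): e=[22,42,68] → X
    (9,5)@(19, 11): e=[22,30,80] → X
    (10,5)@(21, 11): e=[22,18,92] → X
    (11,5)@(23, 11): e=[22,6,104] → X
    (3,6)@(7, 13): e=[66,102,-36] → .
    (4,6)@(9, 13): e=[66,90,-24] → .
    (5,6)@(11, 13): e=[66,78,-12] → .
    (6,6)@(13, 13): e=[66,66,0] → X  [on edge]
  covered (17 px):
    . . . . . . . . . . . .
    . . . . . . . . . . . .
    . . . . . . . . . . . .
    . . . . . . . . . . . .
    . . . . . . . . . . . .
    . . . X X X X X X X X X
    . . . . . . X X X X X X
    . . . . . . . . . . X X

Result: [[3,5],[4,5],[5,5],[6,5],[7,5],[8,5],[9,5],[10,5],[11,5],[6,6],[7,6],[8,6],[9,6],[10,6],[11,6],[10,7],[11,7]]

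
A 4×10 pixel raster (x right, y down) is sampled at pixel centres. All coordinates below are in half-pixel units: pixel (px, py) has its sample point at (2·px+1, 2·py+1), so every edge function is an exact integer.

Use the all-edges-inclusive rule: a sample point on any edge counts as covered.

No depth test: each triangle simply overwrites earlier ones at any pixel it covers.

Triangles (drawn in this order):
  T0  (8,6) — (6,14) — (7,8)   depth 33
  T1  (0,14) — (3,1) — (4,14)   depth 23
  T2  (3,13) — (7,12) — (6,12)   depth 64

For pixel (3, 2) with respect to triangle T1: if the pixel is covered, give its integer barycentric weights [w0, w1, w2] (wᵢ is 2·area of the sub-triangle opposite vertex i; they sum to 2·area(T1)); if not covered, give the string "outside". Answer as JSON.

T0:
  2·area = 4
  edge (8, 6)→(6, 14): d=(-2,8) inclusive
  edge (6, 14)→(7, 8): d=(1,-6) inclusive
  edge (7, 8)→(8, 6): d=(1,-2) inclusive
    (3,4)@(7, 9): e=[2,1,1] → #
    (3,5)@(7, 11): e=[-2,3,3] → ·
  covered (1 px):
    · · · ·
    · · · ·
    · · · ·
    · · · ·
    · · · #
    · · · ·
    · · · ·
    · · · ·
    · · · ·
    · · · ·
T1:
  2·area = 52
  edge (0, 14)→(3, 1): d=(3,-13) inclusive
  edge (3, 1)→(4, 14): d=(1,13) inclusive
  edge (4, 14)→(0, 14): d=(-4,0) inclusive
    (1,0)@(3, 1): e=[0,0,52] → #  [on edge]
    (2,0)@(5, 1): e=[26,-26,52] → ·
    (1,1)@(3, 3): e=[6,2,44] → #
    (2,1)@(5, 3): e=[32,-24,44] → ·
    (1,2)@(3, 5): e=[12,4,36] → #
    (2,2)@(5, 5): e=[38,-22,36] → ·
    (1,3)@(3, 7): e=[18,6,28] → #
    (2,3)@(5, 7): e=[44,-20,28] → ·
    (1,4)@(3, 9): e=[24,8,20] → #
    (2,4)@(5, 9): e=[50,-18,20] → ·
    (0,5)@(1, 11): e=[4,36,12] → #
    (2,5)@(5, 11): e=[56,-16,12] → ·
  covered (9 px):
    · # · ·
    · # · ·
    · # · ·
    · # · ·
    · # · ·
    # # · ·
    # # · ·
    · · · ·
    · · · ·
    · · · ·
T2:
  2·area = 1  (B↔C swapped to make it positive)
  edge (3, 13)→(6, 12): d=(3,-1) inclusive
  edge (6, 12)→(7, 12): d=(1,0) inclusive
  edge (7, 12)→(3, 13): d=(-4,1) inclusive
    (1,6)@(3, 13): e=[0,1,0] → #  [on edge]
    (2,6)@(5, 13): e=[2,1,-2] → ·
    (1,7)@(3, 15): e=[6,3,-8] → ·
  covered (1 px):
    · · · ·
    · · · ·
    · · · ·
    · · · ·
    · · · ·
    · · · ·
    · # · ·
    · · · ·
    · · · ·
    · · · ·

Final: "outside"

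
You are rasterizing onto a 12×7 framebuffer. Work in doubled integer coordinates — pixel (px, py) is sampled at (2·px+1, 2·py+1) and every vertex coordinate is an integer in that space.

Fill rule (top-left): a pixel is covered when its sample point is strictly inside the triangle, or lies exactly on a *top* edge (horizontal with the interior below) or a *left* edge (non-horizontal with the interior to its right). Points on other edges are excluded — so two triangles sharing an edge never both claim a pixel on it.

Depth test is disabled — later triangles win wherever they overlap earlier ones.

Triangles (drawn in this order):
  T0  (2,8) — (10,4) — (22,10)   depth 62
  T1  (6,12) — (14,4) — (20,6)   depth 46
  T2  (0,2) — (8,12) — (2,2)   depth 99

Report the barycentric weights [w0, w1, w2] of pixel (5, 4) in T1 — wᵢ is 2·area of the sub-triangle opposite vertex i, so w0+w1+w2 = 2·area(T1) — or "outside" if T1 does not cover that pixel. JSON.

T0:
  2·area = 96
  edge (2, 8)→(10, 4): d=(8,-4) top-left  bias=+0
  edge (10, 4)→(22, 10): d=(12,6) right/bottom  bias=-1
  edge (22, 10)→(2, 8): d=(-20,-2) top-left  bias=+0
    (4,2)@(9, 5): e=[4,18,74] → X
    (5,2)@(11, 5): e=[12,6,78] → X
    (6,2)@(13, 5): e=[20,-6,82] → .
    (2,3)@(5, 7): e=[4,66,26] → X
    (3,3)@(7, 7): e=[12,54,30] → X
    (6,3)@(13, 7): e=[36,18,42] → X
    (7,3)@(15, 7): e=[44,6,46] → X
    (8,3)@(17, 7): e=[52,-6,50] → .
    (2,4)@(5, 9): e=[20,90,-14] → .
    (3,4)@(7, 9): e=[28,78,-10] → .
    (4,4)@(9, 9): e=[36,66,-6] → .
    (5,4)@(11, 9): e=[44,54,-2] → .
  covered (12 px):
    . . . . . . . . . . . .
    . . . . . . . . . . . .
    . . . . X X . . . . . .
    . . X X X X X X . . . .
    . . . . . . X X X X . .
    . . . . . . . . . . . .
    . . . . . . . . . . . .
T1:
  2·area = 64
  edge (6, 12)→(14, 4): d=(8,-8) top-left  bias=+0
  edge (14, 4)→(20, 6): d=(6,2) right/bottom  bias=-1
  edge (20, 6)→(6, 12): d=(-14,6) right/bottom  bias=-1
    (2,0)@(5, 1): e=[-96,0,160] → .  [on edge]
    (8,0)@(17, 1): e=[0,-24,88] → .  [on edge]
    (5,1)@(11, 3): e=[-32,0,96] → .  [on edge]
    (7,1)@(15, 3): e=[0,-8,72] → .  [on edge]
    (6,2)@(13, 5): e=[0,8,56] → X  [on edge]
    (7,2)@(15, 5): e=[16,4,44] → X
    (8,2)@(17, 5): e=[32,0,32] → .  [on edge]
    (5,3)@(11, 7): e=[0,24,40] → X  [on edge]
    (8,3)@(17, 7): e=[48,12,4] → X
    (9,3)@(19, 7): e=[64,8,-8] → .
    (11,3)@(23, 7): e=[96,0,-32] → .  [on edge]
    (4,4)@(9, 9): e=[0,40,24] → X  [on edge]
    (6,4)@(13, 9): e=[32,32,0] → .  [on edge]
    (3,5)@(7, 11): e=[0,56,8] → X  [on edge]
    (2,6)@(5, 13): e=[0,72,-8] → .  [on edge]
  covered (9 px):
    . . . . . . . . . . . .
    . . . . . . . . . . . .
    . . . . . . X X . . . .
    . . . . . X X X X . . .
    . . . . X X . . . . . .
    . . . X . . . . . . . .
    . . . . . . . . . . . .
T2:
  2·area = 20  (B↔C swapped to make it positive)
  edge (0, 2)→(2, 2): d=(2,0) top-left  bias=+0
  edge (2, 2)→(8, 12): d=(6,10) right/bottom  bias=-1
  edge (8, 12)→(0, 2): d=(-8,-10) top-left  bias=+0
    (0,1)@(1, 3): e=[2,16,2] → X
    (1,1)@(3, 3): e=[2,-4,22] → .
    (0,2)@(1, 5): e=[6,28,-14] → .
    (1,2)@(3, 5): e=[6,8,6] → X
    (2,2)@(5, 5): e=[6,-12,26] → .
    (1,3)@(3, 7): e=[10,20,-10] → .
    (2,3)@(5, 7): e=[10,0,10] → .  [on edge]
  covered (2 px):
    . . . . . . . . . . . .
    X . . . . . . . . . . .
    . X . . . . . . . . . .
    . . . . . . . . . . . .
    . . . . . . . . . . . .
    . . . . . . . . . . . .
    . . . . . . . . . . . .

Final: [36,12,16]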